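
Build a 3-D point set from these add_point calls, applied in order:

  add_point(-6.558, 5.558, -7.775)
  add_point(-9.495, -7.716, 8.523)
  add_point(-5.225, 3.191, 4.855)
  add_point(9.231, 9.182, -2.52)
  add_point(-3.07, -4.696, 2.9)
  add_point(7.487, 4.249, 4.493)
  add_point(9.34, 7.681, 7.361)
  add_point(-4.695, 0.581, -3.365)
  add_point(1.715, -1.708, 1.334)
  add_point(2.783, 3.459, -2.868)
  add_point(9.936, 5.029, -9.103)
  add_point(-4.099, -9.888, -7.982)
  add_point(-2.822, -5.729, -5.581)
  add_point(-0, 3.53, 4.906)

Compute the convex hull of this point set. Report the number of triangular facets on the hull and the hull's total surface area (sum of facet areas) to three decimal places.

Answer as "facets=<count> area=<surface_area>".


Hull vertices (9/14): indices [0, 1, 2, 3, 5, 6, 8, 10, 11].

Triangle areas on the boundary:
  f1: (p0, p11, p1) → 134.5419
  f2: (p0, p11, p10) → 127.1427
  f3: (p0, p3, p10) → 63.7035
  f4: (p6, p3, p10) → 25.7485
  f5: (p6, p0, p3) → 81.6257
  f6: (p8, p11, p1) → 97.1843
  f7: (p5, p11, p10) → 138.5688
  f8: (p5, p6, p10) → 29.4849
  f9: (p5, p8, p11) → 23.9334
  f10: (p5, p6, p1) → 41.1625
  f11: (p5, p8, p1) → 51.8770
  f12: (p2, p0, p1) → 71.9845
  f13: (p2, p6, p1) → 79.9116
  f14: (p2, p6, p0) → 97.7021
Σ area = 1064.571

Euler characteristic 9−21+14 = 2 ✓

facets=14 area=1064.571


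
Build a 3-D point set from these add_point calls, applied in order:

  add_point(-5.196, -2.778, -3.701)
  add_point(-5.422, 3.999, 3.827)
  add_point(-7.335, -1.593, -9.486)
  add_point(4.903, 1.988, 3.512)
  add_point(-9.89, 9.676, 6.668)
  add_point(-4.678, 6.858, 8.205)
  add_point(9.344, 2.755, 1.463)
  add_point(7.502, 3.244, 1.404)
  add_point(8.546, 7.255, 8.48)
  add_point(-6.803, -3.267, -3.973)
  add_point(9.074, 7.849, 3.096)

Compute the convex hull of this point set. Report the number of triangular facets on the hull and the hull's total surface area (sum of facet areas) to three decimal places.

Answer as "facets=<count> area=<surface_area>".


Points on the hull: [0, 2, 3, 4, 5, 6, 8, 9, 10] (9 of 11).

Area of each hull facet:
  f1: (p2, p9, p4) → 46.0114
  f2: (p10, p2, p4) → 181.7625
  f3: (p10, p2, p6) → 51.7212
  f4: (p5, p9, p4) → 48.9015
  f5: (p0, p2, p6) → 43.6962
  f6: (p0, p2, p9) → 4.8626
  f7: (p3, p5, p9) → 83.2235
  f8: (p3, p0, p6) → 28.2583
  f9: (p3, p0, p9) → 4.7592
  f10: (p8, p3, p5) → 47.0042
  f11: (p8, p10, p4) → 50.8327
  f12: (p8, p5, p4) → 21.8290
  f13: (p8, p10, p6) → 14.2724
  f14: (p8, p3, p6) → 19.4250
Σ area = 646.560

Euler: V−E+F = 9−21+14 = 2.

facets=14 area=646.560


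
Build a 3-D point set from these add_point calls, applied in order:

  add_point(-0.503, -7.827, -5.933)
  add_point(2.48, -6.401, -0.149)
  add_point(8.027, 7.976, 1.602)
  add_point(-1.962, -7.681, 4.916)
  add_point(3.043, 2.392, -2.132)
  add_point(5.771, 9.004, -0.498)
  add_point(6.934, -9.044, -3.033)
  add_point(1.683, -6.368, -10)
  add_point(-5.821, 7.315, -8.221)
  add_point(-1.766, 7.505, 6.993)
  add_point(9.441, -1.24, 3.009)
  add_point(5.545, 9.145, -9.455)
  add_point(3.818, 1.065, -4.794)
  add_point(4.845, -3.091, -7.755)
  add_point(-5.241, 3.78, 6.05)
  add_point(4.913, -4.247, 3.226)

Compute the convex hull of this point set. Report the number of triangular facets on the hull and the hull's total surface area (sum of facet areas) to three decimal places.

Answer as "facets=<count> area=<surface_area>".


facets=20 area=989.560

Extreme-point indices: [0, 2, 3, 5, 6, 7, 8, 9, 10, 11, 13, 14] — 12 of 16 on the boundary.

Triangle areas on the boundary:
  f1: (p11, p7, p8) → 85.3997
  f2: (p2, p11, p10) → 51.5974
  f3: (p13, p11, p7) → 24.8226
  f4: (p6, p3, p10) → 58.3708
  f5: (p6, p13, p7) → 19.9715
  f6: (p6, p11, p10) → 84.9260
  f7: (p6, p13, p11) → 28.2935
  f8: (p5, p11, p8) → 51.6920
  f9: (p5, p2, p11) → 10.8258
  f10: (p9, p3, p10) → 89.3338
  f11: (p9, p2, p10) → 52.7428
  f12: (p9, p5, p2) → 17.4333
  f13: (p9, p5, p8) → 73.5635
  f14: (p0, p6, p7) → 19.5037
  f15: (p0, p6, p3) → 43.0021
  f16: (p0, p7, p8) → 37.9837
  f17: (p0, p3, p8) → 88.4247
  f18: (p14, p3, p8) → 87.1140
  f19: (p14, p9, p8) → 38.0969
  f20: (p14, p9, p3) → 26.4627
Σ area = 989.560

Check V−E+F: 12 − 30 + 20 = 2.


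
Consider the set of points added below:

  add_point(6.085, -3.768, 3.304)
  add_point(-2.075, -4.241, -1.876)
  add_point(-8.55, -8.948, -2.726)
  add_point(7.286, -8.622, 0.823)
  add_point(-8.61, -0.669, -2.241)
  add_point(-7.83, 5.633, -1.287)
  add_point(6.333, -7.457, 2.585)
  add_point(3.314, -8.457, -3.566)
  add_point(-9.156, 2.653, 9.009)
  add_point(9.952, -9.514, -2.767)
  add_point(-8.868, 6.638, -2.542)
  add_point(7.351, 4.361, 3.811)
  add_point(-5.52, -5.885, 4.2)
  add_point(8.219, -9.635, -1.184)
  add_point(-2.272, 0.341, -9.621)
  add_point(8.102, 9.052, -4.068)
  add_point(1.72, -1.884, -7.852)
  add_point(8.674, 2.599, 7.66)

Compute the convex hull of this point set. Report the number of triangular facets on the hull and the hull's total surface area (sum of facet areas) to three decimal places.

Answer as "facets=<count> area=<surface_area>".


Extreme-point indices: [2, 3, 6, 7, 8, 9, 10, 12, 13, 14, 15, 16, 17] — 13 of 18 on the boundary.

Facet areas (half cross-product norm):
  f1: (p17, p15, p8) → 119.7587
  f2: (p17, p15, p9) → 105.1984
  f3: (p10, p15, p8) → 103.9314
  f4: (p10, p14, p15) → 83.5206
  f5: (p10, p2, p8) → 90.4475
  f6: (p10, p2, p14) → 74.2990
  f7: (p16, p15, p9) → 81.2127
  f8: (p16, p14, p9) → 6.8030
  f9: (p16, p14, p15) → 32.1436
  f10: (p12, p2, p8) → 35.0773
  f11: (p7, p14, p9) → 31.7527
  f12: (p7, p2, p9) → 10.9148
  f13: (p7, p2, p14) → 65.8622
  f14: (p6, p17, p8) → 101.4142
  f15: (p6, p12, p8) → 54.2457
  f16: (p3, p17, p9) → 25.8740
  f17: (p3, p6, p17) → 9.6339
  f18: (p3, p12, p2) → 55.0423
  f19: (p3, p6, p12) → 11.4739
  f20: (p13, p2, p9) → 14.7041
  f21: (p13, p3, p9) → 1.6511
  f22: (p13, p3, p2) → 19.4128
Σ area = 1134.374

Check V−E+F: 13 − 33 + 22 = 2.

facets=22 area=1134.374


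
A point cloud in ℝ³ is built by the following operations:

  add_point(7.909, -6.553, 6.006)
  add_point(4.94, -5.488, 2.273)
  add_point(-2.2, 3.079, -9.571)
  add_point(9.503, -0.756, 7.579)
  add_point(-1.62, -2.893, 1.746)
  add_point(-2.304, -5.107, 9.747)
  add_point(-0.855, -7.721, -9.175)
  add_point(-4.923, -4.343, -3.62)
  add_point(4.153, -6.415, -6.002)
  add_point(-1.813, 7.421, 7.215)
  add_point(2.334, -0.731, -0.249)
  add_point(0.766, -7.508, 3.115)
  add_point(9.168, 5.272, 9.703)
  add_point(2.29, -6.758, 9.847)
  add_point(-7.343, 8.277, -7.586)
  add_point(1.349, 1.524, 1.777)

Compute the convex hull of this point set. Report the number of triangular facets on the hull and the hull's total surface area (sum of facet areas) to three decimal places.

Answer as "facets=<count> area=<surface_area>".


12 of the 16 inputs are extreme points: [0, 2, 3, 5, 6, 7, 8, 9, 11, 12, 13, 14].

Per-facet area ½‖(b−a)×(c−a)‖:
  f1: (p2, p6, p14) → 27.0723
  f2: (p7, p6, p14) → 49.2705
  f3: (p0, p13, p3) → 21.0590
  f4: (p12, p2, p14) → 85.0657
  f5: (p12, p9, p14) → 75.8614
  f6: (p12, p13, p3) → 27.2920
  f7: (p8, p2, p6) → 32.9154
  f8: (p8, p0, p3) → 37.1977
  f9: (p8, p0, p6) → 25.5743
  f10: (p8, p12, p3) → 39.6790
  f11: (p8, p12, p2) → 120.3780
  f12: (p11, p0, p6) → 41.9210
  f13: (p11, p0, p13) → 22.0306
  f14: (p5, p12, p13) → 33.3210
  f15: (p5, p12, p9) → 71.9746
  f16: (p5, p11, p13) → 16.6419
  f17: (p5, p9, p14) → 98.6085
  f18: (p5, p7, p14) → 84.9995
  f19: (p5, p7, p6) → 42.4965
  f20: (p5, p11, p6) → 28.1088
Σ area = 981.468

Euler: V−E+F = 12−30+20 = 2.

facets=20 area=981.468


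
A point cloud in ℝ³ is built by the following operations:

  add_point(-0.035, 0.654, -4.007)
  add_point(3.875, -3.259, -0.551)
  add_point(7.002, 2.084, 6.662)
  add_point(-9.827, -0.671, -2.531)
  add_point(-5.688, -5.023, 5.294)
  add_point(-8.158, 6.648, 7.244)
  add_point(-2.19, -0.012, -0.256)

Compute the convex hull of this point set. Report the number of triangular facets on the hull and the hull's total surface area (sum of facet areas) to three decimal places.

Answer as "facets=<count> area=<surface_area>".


facets=8 area=459.539

Extreme-point indices: [0, 1, 2, 3, 4, 5] — 6 of 7 on the boundary.

Triangle areas on the boundary:
  f1: (p4, p5, p3) → 55.0537
  f2: (p4, p5, p2) → 84.0215
  f3: (p1, p4, p3) → 55.5293
  f4: (p1, p4, p2) → 53.9046
  f5: (p0, p5, p3) → 61.2940
  f6: (p0, p5, p2) → 90.3974
  f7: (p0, p1, p3) → 29.4217
  f8: (p0, p1, p2) → 29.9164
Σ area = 459.539

Check V−E+F: 6 − 12 + 8 = 2.


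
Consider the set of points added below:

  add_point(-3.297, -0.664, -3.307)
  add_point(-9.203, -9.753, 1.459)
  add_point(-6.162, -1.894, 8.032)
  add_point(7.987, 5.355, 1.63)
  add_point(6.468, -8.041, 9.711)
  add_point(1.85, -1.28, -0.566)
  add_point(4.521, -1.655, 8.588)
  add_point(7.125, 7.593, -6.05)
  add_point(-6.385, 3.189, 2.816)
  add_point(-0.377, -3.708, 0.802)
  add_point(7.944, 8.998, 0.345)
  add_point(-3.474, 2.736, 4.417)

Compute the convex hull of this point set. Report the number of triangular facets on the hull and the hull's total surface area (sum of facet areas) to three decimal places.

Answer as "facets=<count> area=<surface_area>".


Extreme-point indices: [0, 1, 2, 3, 4, 5, 6, 7, 8, 10, 11] — 11 of 12 on the boundary.

Triangle areas on the boundary:
  f1: (p7, p4, p3) → 44.0480
  f2: (p2, p4, p1) → 75.5906
  f3: (p5, p4, p1) → 91.4660
  f4: (p5, p7, p1) → 39.2258
  f5: (p5, p7, p4) → 61.4972
  f6: (p6, p2, p4) → 34.8268
  f7: (p0, p7, p1) → 29.3283
  f8: (p8, p0, p7) → 52.7014
  f9: (p8, p2, p1) → 38.8563
  f10: (p8, p0, p1) → 46.1549
  f11: (p10, p4, p3) → 6.9295
  f12: (p10, p6, p4) → 31.0851
  f13: (p10, p7, p3) → 12.6491
  f14: (p10, p8, p7) → 51.6192
  f15: (p10, p6, p2) → 72.3221
  f16: (p11, p8, p2) → 10.8299
  f17: (p11, p10, p2) → 23.6254
  f18: (p11, p10, p8) → 19.5101
Σ area = 742.266

Euler: V−E+F = 11−27+18 = 2.

facets=18 area=742.266


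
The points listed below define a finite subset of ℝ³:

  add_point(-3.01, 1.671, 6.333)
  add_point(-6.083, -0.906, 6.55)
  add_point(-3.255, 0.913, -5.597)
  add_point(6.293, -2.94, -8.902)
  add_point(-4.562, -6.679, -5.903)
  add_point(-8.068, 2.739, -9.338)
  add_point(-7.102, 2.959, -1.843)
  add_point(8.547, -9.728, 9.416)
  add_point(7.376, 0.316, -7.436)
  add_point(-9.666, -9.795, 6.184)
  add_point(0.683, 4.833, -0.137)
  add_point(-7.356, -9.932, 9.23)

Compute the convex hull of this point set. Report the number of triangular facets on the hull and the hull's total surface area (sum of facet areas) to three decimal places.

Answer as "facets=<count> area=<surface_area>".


facets=18 area=988.176

Extreme-point indices: [0, 1, 3, 4, 5, 6, 7, 8, 9, 10, 11] — 11 of 12 on the boundary.

Triangle areas on the boundary:
  f1: (p0, p10, p7) → 66.5282
  f2: (p4, p5, p9) → 66.5312
  f3: (p4, p3, p5) → 62.9003
  f4: (p4, p7, p9) → 121.7552
  f5: (p4, p3, p7) → 113.2819
  f6: (p8, p10, p7) → 101.1046
  f7: (p8, p3, p7) → 36.5123
  f8: (p8, p5, p10) → 69.4560
  f9: (p8, p3, p5) → 28.8010
  f10: (p11, p7, p9) → 24.0442
  f11: (p11, p0, p7) → 94.7726
  f12: (p6, p5, p10) → 29.1627
  f13: (p6, p0, p10) → 30.9494
  f14: (p6, p5, p9) → 50.8529
  f15: (p1, p11, p9) → 17.8831
  f16: (p1, p11, p0) → 13.0953
  f17: (p1, p6, p9) → 42.3845
  f18: (p1, p6, p0) → 18.1606
Σ area = 988.176

Euler: V−E+F = 11−27+18 = 2.


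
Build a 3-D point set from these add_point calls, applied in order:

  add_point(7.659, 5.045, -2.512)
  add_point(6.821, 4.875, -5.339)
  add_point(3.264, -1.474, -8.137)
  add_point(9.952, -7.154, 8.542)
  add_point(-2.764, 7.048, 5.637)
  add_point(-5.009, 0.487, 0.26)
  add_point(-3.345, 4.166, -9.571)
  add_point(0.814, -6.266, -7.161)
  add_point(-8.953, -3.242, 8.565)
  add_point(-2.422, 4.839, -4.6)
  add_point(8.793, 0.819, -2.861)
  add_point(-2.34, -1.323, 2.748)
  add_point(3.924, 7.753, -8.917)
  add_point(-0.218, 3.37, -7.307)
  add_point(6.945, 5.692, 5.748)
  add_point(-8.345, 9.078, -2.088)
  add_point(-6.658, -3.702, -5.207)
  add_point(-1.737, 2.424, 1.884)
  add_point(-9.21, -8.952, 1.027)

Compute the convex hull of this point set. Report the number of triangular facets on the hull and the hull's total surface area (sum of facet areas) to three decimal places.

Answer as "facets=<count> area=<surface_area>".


facets=24 area=1188.148

Hull vertices (14/19): indices [0, 1, 2, 3, 4, 6, 7, 8, 10, 12, 14, 15, 16, 18].

Facet areas (half cross-product norm):
  f1: (p8, p3, p18) → 90.8876
  f2: (p8, p15, p18) → 76.9357
  f3: (p7, p3, p18) → 118.6037
  f4: (p12, p6, p15) → 41.1119
  f5: (p14, p8, p3) → 118.6655
  f6: (p14, p12, p15) → 102.2229
  f7: (p14, p12, p0) → 22.1247
  f8: (p16, p7, p18) → 33.5921
  f9: (p16, p7, p6) → 38.4570
  f10: (p16, p15, p18) → 52.3238
  f11: (p16, p6, p15) → 48.8665
  f12: (p10, p7, p3) → 80.3080
  f13: (p10, p14, p3) → 64.1754
  f14: (p10, p14, p0) → 17.9660
  f15: (p4, p8, p15) → 60.0486
  f16: (p4, p14, p15) → 38.0304
  f17: (p4, p14, p8) → 56.0895
  f18: (p1, p12, p0) → 5.2880
  f19: (p1, p10, p0) → 6.4710
  f20: (p1, p10, p12) → 4.7800
  f21: (p2, p10, p7) → 19.5509
  f22: (p2, p10, p12) → 35.5616
  f23: (p2, p7, p6) → 23.2934
  f24: (p2, p12, p6) → 32.7941
Σ area = 1188.148

Euler characteristic 14−36+24 = 2 ✓


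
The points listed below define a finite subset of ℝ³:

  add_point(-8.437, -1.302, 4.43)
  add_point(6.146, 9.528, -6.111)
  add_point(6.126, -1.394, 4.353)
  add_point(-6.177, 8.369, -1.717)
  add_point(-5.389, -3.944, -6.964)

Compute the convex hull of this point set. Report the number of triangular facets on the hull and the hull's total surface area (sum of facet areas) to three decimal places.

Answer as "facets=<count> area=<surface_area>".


5 of the 5 inputs are extreme points: [0, 1, 2, 3, 4].

Per-facet area ½‖(b−a)×(c−a)‖:
  f1: (p2, p4, p0) → 85.0217
  f2: (p2, p4, p1) → 115.0695
  f3: (p3, p4, p0) → 65.7472
  f4: (p3, p4, p1) → 87.5615
  f5: (p3, p2, p0) → 83.4841
  f6: (p3, p2, p1) → 94.8681
Σ area = 531.752

Euler characteristic 5−9+6 = 2 ✓

facets=6 area=531.752


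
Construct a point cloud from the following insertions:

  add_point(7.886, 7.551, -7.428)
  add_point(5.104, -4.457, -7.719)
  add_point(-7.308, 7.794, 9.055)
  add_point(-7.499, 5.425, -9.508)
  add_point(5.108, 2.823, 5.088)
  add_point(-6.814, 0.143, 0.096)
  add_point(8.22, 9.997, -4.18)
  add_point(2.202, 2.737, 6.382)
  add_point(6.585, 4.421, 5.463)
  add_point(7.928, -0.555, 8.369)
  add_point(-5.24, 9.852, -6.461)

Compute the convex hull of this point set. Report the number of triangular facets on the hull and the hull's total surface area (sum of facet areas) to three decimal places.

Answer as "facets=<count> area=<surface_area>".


facets=14 area=928.184

Extreme-point indices: [0, 1, 2, 3, 5, 6, 8, 9, 10] — 9 of 11 on the boundary.

Per-facet area ½‖(b−a)×(c−a)‖:
  f1: (p0, p1, p3) → 90.2423
  f2: (p0, p9, p6) → 32.6157
  f3: (p0, p9, p1) → 99.1775
  f4: (p10, p2, p3) → 42.8640
  f5: (p10, p2, p6) → 107.7125
  f6: (p10, p0, p3) → 38.0601
  f7: (p10, p0, p6) → 27.1665
  f8: (p5, p1, p3) → 79.4265
  f9: (p5, p2, p3) → 60.6596
  f10: (p5, p9, p1) → 113.0773
  f11: (p5, p9, p2) → 94.8960
  f12: (p8, p2, p6) → 80.7109
  f13: (p8, p9, p6) → 19.7954
  f14: (p8, p9, p2) → 41.7795
Σ area = 928.184

Euler characteristic 9−21+14 = 2 ✓


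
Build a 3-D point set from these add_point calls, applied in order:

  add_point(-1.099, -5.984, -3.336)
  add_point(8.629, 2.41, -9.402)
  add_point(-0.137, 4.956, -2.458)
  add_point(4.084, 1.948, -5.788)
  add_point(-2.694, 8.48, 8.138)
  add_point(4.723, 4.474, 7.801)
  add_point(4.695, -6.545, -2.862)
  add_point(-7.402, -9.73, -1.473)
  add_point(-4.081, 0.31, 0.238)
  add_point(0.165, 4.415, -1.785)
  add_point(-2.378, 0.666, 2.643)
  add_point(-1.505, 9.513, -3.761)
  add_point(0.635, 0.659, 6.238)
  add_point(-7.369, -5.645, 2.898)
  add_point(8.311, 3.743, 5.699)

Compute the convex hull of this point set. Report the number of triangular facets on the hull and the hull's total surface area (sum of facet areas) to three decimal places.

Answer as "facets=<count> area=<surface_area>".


Extreme-point indices: [1, 4, 5, 6, 7, 11, 12, 13, 14] — 9 of 15 on the boundary.

Area of each hull facet:
  f1: (p11, p1, p7) → 133.9741
  f2: (p14, p11, p1) → 90.7588
  f3: (p14, p4, p11) → 70.9804
  f4: (p6, p1, p7) → 60.5644
  f5: (p6, p14, p1) → 77.5770
  f6: (p13, p11, p7) → 49.8817
  f7: (p13, p4, p11) → 92.2864
  f8: (p13, p6, p7) → 37.4710
  f9: (p5, p14, p4) → 9.4045
  f10: (p12, p5, p14) → 11.4789
  f11: (p12, p6, p14) → 50.4935
  f12: (p12, p13, p6) → 62.2596
  f13: (p12, p13, p4) → 44.3837
  f14: (p12, p5, p4) → 23.3913
Σ area = 814.905

Check V−E+F: 9 − 21 + 14 = 2.

facets=14 area=814.905


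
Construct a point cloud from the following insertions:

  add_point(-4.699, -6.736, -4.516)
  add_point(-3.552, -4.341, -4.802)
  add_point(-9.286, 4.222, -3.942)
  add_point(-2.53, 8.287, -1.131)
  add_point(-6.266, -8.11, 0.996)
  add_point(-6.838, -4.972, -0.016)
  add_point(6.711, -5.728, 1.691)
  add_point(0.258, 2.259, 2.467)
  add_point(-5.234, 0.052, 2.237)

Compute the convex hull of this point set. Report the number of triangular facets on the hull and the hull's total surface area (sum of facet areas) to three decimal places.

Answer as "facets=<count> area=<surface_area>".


facets=12 area=416.643

Points on the hull: [0, 1, 2, 3, 4, 6, 7, 8] (8 of 9).

Per-facet area ½‖(b−a)×(c−a)‖:
  f1: (p0, p4, p2) → 34.9632
  f2: (p0, p1, p2) → 11.9956
  f3: (p0, p4, p6) → 37.6515
  f4: (p0, p1, p6) → 15.9871
  f5: (p3, p7, p6) → 22.5686
  f6: (p3, p1, p2) → 43.2758
  f7: (p3, p1, p6) → 80.1767
  f8: (p8, p4, p6) → 52.3167
  f9: (p8, p7, p6) → 29.1950
  f10: (p8, p4, p2) → 33.5075
  f11: (p8, p3, p2) → 32.6790
  f12: (p8, p3, p7) → 22.3260
Σ area = 416.643

Euler: V−E+F = 8−18+12 = 2.


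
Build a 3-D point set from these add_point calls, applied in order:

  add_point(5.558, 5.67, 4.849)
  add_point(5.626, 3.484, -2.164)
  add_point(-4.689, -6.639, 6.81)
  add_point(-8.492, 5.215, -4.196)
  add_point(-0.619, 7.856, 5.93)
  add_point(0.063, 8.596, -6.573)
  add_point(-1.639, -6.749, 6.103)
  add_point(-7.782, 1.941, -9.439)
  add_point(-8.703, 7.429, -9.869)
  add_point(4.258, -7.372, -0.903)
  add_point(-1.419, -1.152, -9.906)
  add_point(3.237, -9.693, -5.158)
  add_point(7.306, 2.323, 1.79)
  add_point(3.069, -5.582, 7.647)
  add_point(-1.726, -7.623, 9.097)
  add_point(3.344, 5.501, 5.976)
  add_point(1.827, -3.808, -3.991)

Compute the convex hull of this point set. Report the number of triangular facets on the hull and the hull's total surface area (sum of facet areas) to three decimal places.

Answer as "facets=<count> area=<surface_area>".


facets=26 area=936.057

Extreme-point indices: [0, 1, 2, 3, 4, 5, 7, 8, 9, 10, 11, 12, 13, 14, 15] — 15 of 17 on the boundary.

Facet areas (half cross-product norm):
  f1: (p5, p4, p8) → 56.6406
  f2: (p13, p14, p11) → 35.9599
  f3: (p3, p4, p8) → 29.7110
  f4: (p3, p7, p8) → 15.3138
  f5: (p1, p11, p12) → 30.5326
  f6: (p2, p14, p11) → 28.3954
  f7: (p2, p7, p11) → 116.3178
  f8: (p2, p3, p7) → 51.0555
  f9: (p2, p4, p14) → 29.1071
  f10: (p2, p3, p4) → 93.8535
  f11: (p9, p11, p12) → 18.2862
  f12: (p9, p13, p12) → 42.5439
  f13: (p9, p13, p11) → 9.4960
  f14: (p0, p13, p12) → 26.0215
  f15: (p0, p5, p4) → 40.8639
  f16: (p0, p1, p12) → 10.4867
  f17: (p0, p1, p5) → 30.6361
  f18: (p15, p4, p14) → 32.7641
  f19: (p15, p13, p14) → 27.3088
  f20: (p15, p0, p4) → 3.9525
  f21: (p15, p0, p13) → 13.7872
  f22: (p10, p1, p11) → 60.1225
  f23: (p10, p1, p5) → 43.4914
  f24: (p10, p5, p8) → 45.8226
  f25: (p10, p7, p8) → 16.2308
  f26: (p10, p7, p11) → 27.3551
Σ area = 936.057

Check V−E+F: 15 − 39 + 26 = 2.


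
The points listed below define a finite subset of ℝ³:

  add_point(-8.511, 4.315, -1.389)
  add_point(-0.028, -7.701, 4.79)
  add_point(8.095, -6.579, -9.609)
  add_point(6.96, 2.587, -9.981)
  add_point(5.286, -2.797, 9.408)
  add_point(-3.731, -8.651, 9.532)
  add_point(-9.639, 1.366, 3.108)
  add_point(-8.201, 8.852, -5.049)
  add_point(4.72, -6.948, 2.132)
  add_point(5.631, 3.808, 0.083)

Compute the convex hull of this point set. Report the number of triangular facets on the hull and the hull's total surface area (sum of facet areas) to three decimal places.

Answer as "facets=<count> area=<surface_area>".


facets=14 area=900.567

Extreme-point indices: [0, 2, 3, 4, 5, 6, 7, 8, 9] — 9 of 10 on the boundary.

Area of each hull facet:
  f1: (p5, p2, p6) → 145.4823
  f2: (p4, p5, p6) → 71.3535
  f3: (p7, p3, p2) → 70.3061
  f4: (p7, p4, p6) → 88.2333
  f5: (p8, p5, p2) → 38.1371
  f6: (p8, p4, p2) → 30.8554
  f7: (p8, p4, p5) → 42.8247
  f8: (p0, p2, p6) → 57.8648
  f9: (p0, p7, p6) → 5.4196
  f10: (p0, p7, p2) → 62.3337
  f11: (p9, p7, p3) → 78.5486
  f12: (p9, p7, p4) → 80.5247
  f13: (p9, p3, p2) → 47.0426
  f14: (p9, p4, p2) → 81.6400
Σ area = 900.567

Euler characteristic 9−21+14 = 2 ✓


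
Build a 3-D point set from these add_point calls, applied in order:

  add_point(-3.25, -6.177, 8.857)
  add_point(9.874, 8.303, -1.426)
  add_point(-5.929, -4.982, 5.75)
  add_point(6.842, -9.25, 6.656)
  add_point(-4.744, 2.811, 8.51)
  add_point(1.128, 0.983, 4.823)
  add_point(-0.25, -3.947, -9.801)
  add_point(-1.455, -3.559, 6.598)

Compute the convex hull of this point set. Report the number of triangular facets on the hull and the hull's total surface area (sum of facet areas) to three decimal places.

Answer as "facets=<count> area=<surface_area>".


Hull vertices (6/8): indices [0, 1, 2, 3, 4, 6].

Area of each hull facet:
  f1: (p6, p3, p2) → 108.6248
  f2: (p6, p3, p1) → 151.4718
  f3: (p4, p3, p1) → 143.3723
  f4: (p4, p6, p2) → 67.8267
  f5: (p4, p6, p1) → 152.5687
  f6: (p0, p3, p2) → 19.6894
  f7: (p0, p4, p2) → 17.8020
  f8: (p0, p4, p3) → 44.4317
Σ area = 705.787

Euler characteristic 6−12+8 = 2 ✓

facets=8 area=705.787


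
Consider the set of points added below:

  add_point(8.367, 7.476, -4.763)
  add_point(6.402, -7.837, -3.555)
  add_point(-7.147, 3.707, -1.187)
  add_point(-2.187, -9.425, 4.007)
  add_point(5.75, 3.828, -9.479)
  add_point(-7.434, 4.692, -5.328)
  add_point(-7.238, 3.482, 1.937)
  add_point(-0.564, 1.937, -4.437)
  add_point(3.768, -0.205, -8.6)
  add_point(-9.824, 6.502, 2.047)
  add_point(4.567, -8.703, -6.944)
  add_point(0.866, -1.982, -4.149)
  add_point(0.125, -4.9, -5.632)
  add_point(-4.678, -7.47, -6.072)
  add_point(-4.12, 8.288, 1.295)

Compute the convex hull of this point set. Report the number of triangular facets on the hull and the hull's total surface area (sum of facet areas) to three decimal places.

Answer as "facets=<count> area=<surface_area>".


10 of the 15 inputs are extreme points: [0, 1, 3, 4, 5, 8, 9, 10, 13, 14].

Facet areas (half cross-product norm):
  f1: (p13, p3, p9) → 87.1251
  f2: (p14, p3, p9) → 53.0939
  f3: (p14, p3, p0) → 124.7985
  f4: (p1, p3, p0) → 85.8425
  f5: (p1, p4, p0) → 42.1554
  f6: (p5, p4, p0) → 44.7016
  f7: (p5, p14, p0) → 57.2224
  f8: (p5, p14, p9) → 22.6153
  f9: (p5, p13, p9) → 46.7150
  f10: (p5, p13, p4) → 82.8237
  f11: (p10, p1, p4) → 25.2609
  f12: (p10, p13, p3) → 48.7773
  f13: (p10, p1, p3) → 22.4191
  f14: (p8, p13, p4) → 10.0870
  f15: (p8, p10, p4) → 10.2362
  f16: (p8, p10, p13) → 39.8874
Σ area = 803.761

Euler: V−E+F = 10−24+16 = 2.

facets=16 area=803.761


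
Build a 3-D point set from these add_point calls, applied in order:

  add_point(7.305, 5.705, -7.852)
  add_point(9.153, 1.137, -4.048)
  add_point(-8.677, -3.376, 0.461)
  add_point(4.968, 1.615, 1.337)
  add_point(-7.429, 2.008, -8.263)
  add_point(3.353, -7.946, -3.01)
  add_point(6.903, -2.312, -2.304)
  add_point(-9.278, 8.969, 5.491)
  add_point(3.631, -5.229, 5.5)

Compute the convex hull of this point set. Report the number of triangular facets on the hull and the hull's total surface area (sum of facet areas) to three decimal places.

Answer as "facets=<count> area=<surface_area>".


facets=14 area=772.639

Extreme-point indices: [0, 1, 2, 3, 4, 5, 6, 7, 8] — 9 of 9 on the boundary.

Triangle areas on the boundary:
  f1: (p0, p4, p7) → 117.9483
  f2: (p0, p5, p1) → 28.8829
  f3: (p0, p4, p5) → 100.8313
  f4: (p3, p8, p7) → 66.8874
  f5: (p3, p8, p1) → 24.8536
  f6: (p3, p0, p7) → 82.9662
  f7: (p3, p0, p1) → 20.6134
  f8: (p6, p5, p1) → 7.2635
  f9: (p6, p8, p1) → 12.6419
  f10: (p6, p8, p5) → 27.7697
  f11: (p2, p4, p5) → 68.0427
  f12: (p2, p8, p5) → 56.3474
  f13: (p2, p4, p7) → 68.0332
  f14: (p2, p8, p7) → 89.5576
Σ area = 772.639

Check V−E+F: 9 − 21 + 14 = 2.


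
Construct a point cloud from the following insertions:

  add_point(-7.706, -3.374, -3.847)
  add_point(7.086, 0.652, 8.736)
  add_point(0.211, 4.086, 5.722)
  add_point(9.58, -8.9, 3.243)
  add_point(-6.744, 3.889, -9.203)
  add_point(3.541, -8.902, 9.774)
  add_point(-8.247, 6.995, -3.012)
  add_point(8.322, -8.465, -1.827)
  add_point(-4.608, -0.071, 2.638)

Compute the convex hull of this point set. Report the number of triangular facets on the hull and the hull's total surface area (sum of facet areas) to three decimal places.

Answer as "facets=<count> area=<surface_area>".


facets=14 area=746.987

Points on the hull: [0, 1, 2, 3, 4, 5, 6, 7, 8] (9 of 9).

Triangle areas on the boundary:
  f1: (p1, p5, p3) → 43.3194
  f2: (p1, p4, p6) → 70.4724
  f3: (p0, p4, p6) → 31.5927
  f4: (p2, p1, p6) → 20.7743
  f5: (p2, p1, p5) → 41.8807
  f6: (p7, p1, p3) → 27.7685
  f7: (p7, p1, p4) → 143.4559
  f8: (p7, p0, p4) → 75.1356
  f9: (p7, p5, p3) → 19.5127
  f10: (p7, p0, p5) → 103.2302
  f11: (p8, p0, p6) → 36.5560
  f12: (p8, p0, p5) → 51.0529
  f13: (p8, p2, p6) → 34.3686
  f14: (p8, p2, p5) → 47.8671
Σ area = 746.987

Euler: V−E+F = 9−21+14 = 2.


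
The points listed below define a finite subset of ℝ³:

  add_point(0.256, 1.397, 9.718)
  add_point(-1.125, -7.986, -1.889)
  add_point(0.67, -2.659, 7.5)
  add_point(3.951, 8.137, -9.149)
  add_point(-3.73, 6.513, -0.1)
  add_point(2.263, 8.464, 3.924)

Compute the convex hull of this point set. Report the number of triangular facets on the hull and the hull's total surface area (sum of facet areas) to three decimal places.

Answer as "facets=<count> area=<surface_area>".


facets=8 area=457.514

Extreme-point indices: [0, 1, 2, 3, 4, 5] — 6 of 6 on the boundary.

Triangle areas on the boundary:
  f1: (p1, p3, p4) → 88.6623
  f2: (p0, p1, p4) → 80.6231
  f3: (p5, p3, p4) → 44.3322
  f4: (p5, p0, p4) → 34.9593
  f5: (p2, p1, p3) → 99.7585
  f6: (p2, p0, p1) → 14.5071
  f7: (p2, p5, p3) → 74.2914
  f8: (p2, p5, p0) → 20.3799
Σ area = 457.514

Euler characteristic 6−12+8 = 2 ✓


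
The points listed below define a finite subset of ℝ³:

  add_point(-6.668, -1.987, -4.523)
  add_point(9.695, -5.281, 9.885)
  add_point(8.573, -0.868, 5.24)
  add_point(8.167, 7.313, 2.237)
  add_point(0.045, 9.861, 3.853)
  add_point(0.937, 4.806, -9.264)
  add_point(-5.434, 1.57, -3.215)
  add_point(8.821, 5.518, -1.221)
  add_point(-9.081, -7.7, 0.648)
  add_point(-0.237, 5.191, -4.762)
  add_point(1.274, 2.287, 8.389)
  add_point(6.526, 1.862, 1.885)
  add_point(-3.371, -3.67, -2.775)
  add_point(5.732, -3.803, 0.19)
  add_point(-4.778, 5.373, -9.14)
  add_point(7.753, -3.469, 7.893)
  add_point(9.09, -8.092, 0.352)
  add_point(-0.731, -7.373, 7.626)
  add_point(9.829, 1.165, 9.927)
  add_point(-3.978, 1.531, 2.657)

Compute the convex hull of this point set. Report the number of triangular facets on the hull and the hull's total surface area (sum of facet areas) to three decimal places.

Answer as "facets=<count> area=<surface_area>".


facets=22 area=1030.142

13 of the 20 inputs are extreme points: [0, 1, 3, 4, 5, 6, 7, 8, 10, 14, 16, 17, 18].

Facet areas (half cross-product norm):
  f1: (p10, p4, p8) → 71.4698
  f2: (p10, p4, p18) → 36.8356
  f3: (p14, p5, p4) → 40.1715
  f4: (p3, p4, p18) → 42.4386
  f5: (p3, p5, p4) → 57.4170
  f6: (p1, p16, p18) → 30.7228
  f7: (p1, p10, p18) → 28.0931
  f8: (p6, p4, p8) → 55.0947
  f9: (p6, p14, p8) → 22.6011
  f10: (p6, p14, p4) → 42.9827
  f11: (p0, p14, p8) → 6.8338
  f12: (p0, p14, p5) → 25.2830
  f13: (p0, p16, p8) → 70.1481
  f14: (p0, p16, p5) → 94.9562
  f15: (p7, p16, p5) → 77.2797
  f16: (p7, p3, p5) → 18.8070
  f17: (p7, p16, p18) → 72.7131
  f18: (p7, p3, p18) → 18.3483
  f19: (p17, p16, p8) → 64.8119
  f20: (p17, p1, p16) → 51.4293
  f21: (p17, p10, p8) → 52.3668
  f22: (p17, p1, p10) → 49.3383
Σ area = 1030.142

Euler characteristic 13−33+22 = 2 ✓


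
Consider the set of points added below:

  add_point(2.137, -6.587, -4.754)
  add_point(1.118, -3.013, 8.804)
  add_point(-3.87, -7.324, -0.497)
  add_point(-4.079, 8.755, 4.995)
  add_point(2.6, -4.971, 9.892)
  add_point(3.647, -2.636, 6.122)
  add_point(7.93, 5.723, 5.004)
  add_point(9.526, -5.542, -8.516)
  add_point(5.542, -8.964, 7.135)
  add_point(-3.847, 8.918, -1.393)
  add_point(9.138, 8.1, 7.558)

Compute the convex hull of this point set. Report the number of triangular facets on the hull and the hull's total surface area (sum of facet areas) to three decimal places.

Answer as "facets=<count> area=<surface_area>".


Hull vertices (9/11): indices [0, 1, 2, 3, 4, 7, 8, 9, 10].

Facet areas (half cross-product norm):
  f1: (p10, p8, p7) → 140.1437
  f2: (p10, p9, p3) → 42.5697
  f3: (p10, p9, p7) → 153.7756
  f4: (p2, p9, p3) → 51.8381
  f5: (p4, p10, p3) → 93.0488
  f6: (p4, p10, p8) → 39.8430
  f7: (p4, p2, p8) → 34.0607
  f8: (p0, p9, p7) → 67.8735
  f9: (p0, p2, p9) → 59.6520
  f10: (p0, p8, p7) → 51.4543
  f11: (p0, p2, p8) → 43.7739
  f12: (p1, p2, p3) → 76.2936
  f13: (p1, p4, p3) → 4.5096
  f14: (p1, p4, p2) → 14.6230
Σ area = 873.460

Check V−E+F: 9 − 21 + 14 = 2.

facets=14 area=873.460


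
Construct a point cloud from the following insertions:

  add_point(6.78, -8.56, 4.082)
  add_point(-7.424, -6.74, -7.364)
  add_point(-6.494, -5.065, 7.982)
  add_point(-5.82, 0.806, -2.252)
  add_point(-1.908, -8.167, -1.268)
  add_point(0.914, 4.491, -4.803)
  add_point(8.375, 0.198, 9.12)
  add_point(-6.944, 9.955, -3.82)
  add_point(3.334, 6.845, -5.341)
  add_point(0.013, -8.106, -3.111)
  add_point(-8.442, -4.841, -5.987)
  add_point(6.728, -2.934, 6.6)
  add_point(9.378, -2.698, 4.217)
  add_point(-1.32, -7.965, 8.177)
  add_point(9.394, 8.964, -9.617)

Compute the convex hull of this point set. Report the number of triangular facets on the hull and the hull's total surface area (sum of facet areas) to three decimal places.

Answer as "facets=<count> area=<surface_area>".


facets=18 area=1119.291

Extreme-point indices: [0, 1, 2, 4, 6, 7, 9, 10, 12, 13, 14] — 11 of 15 on the boundary.

Facet areas (half cross-product norm):
  f1: (p2, p7, p10) → 104.9392
  f2: (p9, p0, p14) → 101.4122
  f3: (p6, p7, p14) → 170.1081
  f4: (p6, p2, p7) → 148.1803
  f5: (p1, p9, p14) → 88.5818
  f6: (p1, p7, p10) → 12.2804
  f7: (p1, p7, p14) → 147.5136
  f8: (p1, p2, p10) → 15.9523
  f9: (p12, p0, p14) → 47.5352
  f10: (p12, p6, p14) → 49.4578
  f11: (p12, p6, p0) → 16.9494
  f12: (p13, p6, p0) → 46.0685
  f13: (p13, p6, p2) → 35.2736
  f14: (p13, p1, p2) → 45.8653
  f15: (p4, p1, p9) → 11.1035
  f16: (p4, p13, p1) → 25.3664
  f17: (p4, p9, p0) → 13.1619
  f18: (p4, p13, p0) → 39.5414
Σ area = 1119.291

Euler characteristic 11−27+18 = 2 ✓


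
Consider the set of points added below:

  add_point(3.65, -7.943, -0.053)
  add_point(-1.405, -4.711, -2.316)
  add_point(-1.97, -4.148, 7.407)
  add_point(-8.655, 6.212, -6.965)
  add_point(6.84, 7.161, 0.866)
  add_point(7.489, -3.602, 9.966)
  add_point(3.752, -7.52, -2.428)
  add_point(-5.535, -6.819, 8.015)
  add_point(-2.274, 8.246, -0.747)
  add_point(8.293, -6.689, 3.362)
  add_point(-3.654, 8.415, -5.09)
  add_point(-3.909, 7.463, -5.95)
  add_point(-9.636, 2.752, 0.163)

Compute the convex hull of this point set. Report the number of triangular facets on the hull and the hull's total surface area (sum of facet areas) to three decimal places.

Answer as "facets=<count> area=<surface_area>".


13 of the 13 inputs are extreme points: [0, 1, 2, 3, 4, 5, 6, 7, 8, 9, 10, 11, 12].

Facet areas (half cross-product norm):
  f1: (p7, p5, p9) → 49.3278
  f2: (p8, p7, p12) → 58.3523
  f3: (p3, p8, p12) → 33.0193
  f4: (p3, p8, p10) → 10.9411
  f5: (p3, p7, p12) → 30.0232
  f6: (p11, p3, p10) → 2.8398
  f7: (p11, p3, p6) → 41.7613
  f8: (p0, p7, p9) → 35.5550
  f9: (p0, p6, p9) → 6.1712
  f10: (p0, p6, p7) → 11.1089
  f11: (p2, p7, p5) → 14.2859
  f12: (p2, p8, p5) → 72.3197
  f13: (p2, p8, p7) → 27.7640
  f14: (p4, p5, p9) → 50.0341
  f15: (p4, p8, p5) → 63.7317
  f16: (p4, p8, p10) → 18.8095
  f17: (p4, p11, p10) → 7.2142
  f18: (p4, p6, p9) → 52.1657
  f19: (p4, p11, p6) → 94.3628
  f20: (p1, p6, p7) → 32.2113
  f21: (p1, p3, p7) → 76.0275
  f22: (p1, p3, p6) → 22.9773
Σ area = 811.004

Euler: V−E+F = 13−33+22 = 2.

facets=22 area=811.004


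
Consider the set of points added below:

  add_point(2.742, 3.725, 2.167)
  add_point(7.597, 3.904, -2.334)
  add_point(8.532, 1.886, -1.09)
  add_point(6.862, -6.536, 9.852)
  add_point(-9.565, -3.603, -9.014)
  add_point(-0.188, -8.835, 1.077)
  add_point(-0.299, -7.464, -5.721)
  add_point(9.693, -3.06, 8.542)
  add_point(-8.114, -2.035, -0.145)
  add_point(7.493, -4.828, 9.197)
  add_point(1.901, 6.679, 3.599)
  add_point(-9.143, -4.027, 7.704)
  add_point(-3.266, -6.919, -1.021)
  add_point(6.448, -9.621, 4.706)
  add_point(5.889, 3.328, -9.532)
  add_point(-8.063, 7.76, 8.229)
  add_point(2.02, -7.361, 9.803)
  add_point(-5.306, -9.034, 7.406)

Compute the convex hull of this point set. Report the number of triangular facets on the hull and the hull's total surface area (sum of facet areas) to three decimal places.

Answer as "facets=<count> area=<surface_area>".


facets=24 area=1170.651

14 of the 18 inputs are extreme points: [1, 2, 3, 4, 5, 6, 7, 10, 11, 13, 14, 15, 16, 17].

Triangle areas on the boundary:
  f1: (p14, p15, p4) → 169.1424
  f2: (p10, p15, p7) → 66.4785
  f3: (p10, p14, p15) → 58.0408
  f4: (p16, p13, p17) → 26.8497
  f5: (p1, p10, p7) → 54.2933
  f6: (p1, p10, p14) → 27.1712
  f7: (p5, p13, p17) → 30.4781
  f8: (p6, p14, p4) → 68.7093
  f9: (p6, p13, p14) → 81.3115
  f10: (p6, p5, p13) → 22.8046
  f11: (p6, p17, p4) → 74.6613
  f12: (p6, p5, p17) → 18.4598
  f13: (p3, p15, p7) → 48.1743
  f14: (p3, p16, p15) → 40.9353
  f15: (p3, p13, p7) → 13.8060
  f16: (p3, p16, p13) → 14.5744
  f17: (p11, p16, p15) → 68.8986
  f18: (p11, p16, p17) → 23.0190
  f19: (p11, p15, p4) → 99.0783
  f20: (p11, p17, p4) → 52.8187
  f21: (p2, p1, p7) → 7.7276
  f22: (p2, p1, p14) → 8.2069
  f23: (p2, p13, p7) → 44.8055
  f24: (p2, p13, p14) → 50.2061
Σ area = 1170.651

Euler: V−E+F = 14−36+24 = 2.


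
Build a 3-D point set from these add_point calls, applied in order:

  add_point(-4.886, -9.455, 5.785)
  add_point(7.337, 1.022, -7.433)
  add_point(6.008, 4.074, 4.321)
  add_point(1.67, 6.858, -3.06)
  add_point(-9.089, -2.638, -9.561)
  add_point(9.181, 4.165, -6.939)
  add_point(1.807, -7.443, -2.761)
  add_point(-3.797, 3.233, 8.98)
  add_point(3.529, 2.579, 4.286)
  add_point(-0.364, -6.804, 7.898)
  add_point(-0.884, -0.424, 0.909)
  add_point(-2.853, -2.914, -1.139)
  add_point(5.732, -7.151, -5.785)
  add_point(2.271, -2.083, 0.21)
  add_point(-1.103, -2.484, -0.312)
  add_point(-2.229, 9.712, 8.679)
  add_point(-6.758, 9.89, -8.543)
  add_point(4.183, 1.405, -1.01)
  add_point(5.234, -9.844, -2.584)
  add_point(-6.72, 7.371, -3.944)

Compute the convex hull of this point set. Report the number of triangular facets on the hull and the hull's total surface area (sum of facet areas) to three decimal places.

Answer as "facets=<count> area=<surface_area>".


Points on the hull: [0, 1, 2, 4, 5, 7, 9, 12, 15, 16, 18, 19] (12 of 20).

Area of each hull facet:
  f1: (p12, p18, p4) → 32.5135
  f2: (p12, p18, p5) → 17.4604
  f3: (p0, p18, p4) → 105.8175
  f4: (p0, p7, p4) → 112.4384
  f5: (p2, p18, p5) → 83.1255
  f6: (p19, p7, p4) → 79.0788
  f7: (p19, p16, p4) → 30.7250
  f8: (p1, p12, p4) → 67.0043
  f9: (p1, p12, p5) → 7.0740
  f10: (p1, p16, p4) → 99.4651
  f11: (p1, p16, p5) → 30.6794
  f12: (p15, p19, p7) → 44.4355
  f13: (p15, p19, p16) → 24.2315
  f14: (p15, p16, p5) → 142.8406
  f15: (p15, p2, p5) → 51.6154
  f16: (p9, p0, p7) → 29.3805
  f17: (p9, p15, p7) → 19.6442
  f18: (p9, p15, p2) → 71.2850
  f19: (p9, p0, p18) → 34.5747
  f20: (p9, p2, p18) → 77.8285
Σ area = 1161.218

Check V−E+F: 12 − 30 + 20 = 2.

facets=20 area=1161.218


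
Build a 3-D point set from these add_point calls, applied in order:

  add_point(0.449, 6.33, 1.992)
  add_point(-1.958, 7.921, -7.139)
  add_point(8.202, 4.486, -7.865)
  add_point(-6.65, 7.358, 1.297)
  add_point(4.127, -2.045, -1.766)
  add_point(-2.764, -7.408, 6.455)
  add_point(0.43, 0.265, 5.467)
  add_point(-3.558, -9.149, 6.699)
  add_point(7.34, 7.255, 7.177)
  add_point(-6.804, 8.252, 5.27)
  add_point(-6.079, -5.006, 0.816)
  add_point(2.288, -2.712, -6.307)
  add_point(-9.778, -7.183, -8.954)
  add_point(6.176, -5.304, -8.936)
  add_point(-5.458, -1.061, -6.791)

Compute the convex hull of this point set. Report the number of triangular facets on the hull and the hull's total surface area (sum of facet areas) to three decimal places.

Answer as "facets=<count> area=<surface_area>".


facets=12 area=1094.950

Hull vertices (8/15): indices [1, 2, 3, 7, 8, 9, 12, 13].

Area of each hull facet:
  f1: (p7, p9, p12) → 145.6009
  f2: (p8, p7, p9) → 122.6760
  f3: (p1, p2, p12) → 90.9928
  f4: (p1, p8, p2) → 81.0320
  f5: (p1, p8, p9) → 92.6056
  f6: (p13, p2, p12) → 76.6724
  f7: (p13, p7, p12) → 127.5038
  f8: (p13, p8, p2) → 74.1695
  f9: (p13, p8, p7) → 166.7611
  f10: (p3, p9, p12) → 25.4174
  f11: (p3, p1, p12) → 81.3363
  f12: (p3, p1, p9) → 10.1821
Σ area = 1094.950

Euler characteristic 8−18+12 = 2 ✓


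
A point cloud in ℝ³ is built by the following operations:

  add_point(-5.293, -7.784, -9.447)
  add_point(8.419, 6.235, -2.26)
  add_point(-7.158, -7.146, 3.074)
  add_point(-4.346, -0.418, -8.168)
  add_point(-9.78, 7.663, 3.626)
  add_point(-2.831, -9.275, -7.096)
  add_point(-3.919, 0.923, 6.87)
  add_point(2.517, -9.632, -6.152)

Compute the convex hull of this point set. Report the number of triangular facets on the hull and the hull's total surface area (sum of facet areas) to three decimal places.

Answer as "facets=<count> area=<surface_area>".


Hull vertices (8/8): indices [0, 1, 2, 3, 4, 5, 6, 7].

Area of each hull facet:
  f1: (p6, p1, p4) → 77.0946
  f2: (p6, p7, p1) → 127.2994
  f3: (p2, p6, p4) → 43.5748
  f4: (p2, p6, p7) → 63.4023
  f5: (p3, p1, p4) → 115.8801
  f6: (p0, p7, p1) → 73.8845
  f7: (p0, p3, p1) → 47.5309
  f8: (p0, p2, p4) → 94.7838
  f9: (p0, p3, p4) → 45.9887
  f10: (p5, p2, p7) → 29.7819
  f11: (p5, p0, p7) → 6.2391
  f12: (p5, p0, p2) → 20.2983
Σ area = 745.759

Check V−E+F: 8 − 18 + 12 = 2.

facets=12 area=745.759


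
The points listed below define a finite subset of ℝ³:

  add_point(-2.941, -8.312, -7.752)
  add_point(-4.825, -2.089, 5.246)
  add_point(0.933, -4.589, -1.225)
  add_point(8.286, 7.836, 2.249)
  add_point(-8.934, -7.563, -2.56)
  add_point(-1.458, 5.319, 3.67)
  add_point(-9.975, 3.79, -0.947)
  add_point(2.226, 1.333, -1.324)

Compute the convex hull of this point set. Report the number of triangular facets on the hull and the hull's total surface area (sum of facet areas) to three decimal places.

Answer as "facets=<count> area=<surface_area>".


facets=10 area=518.144

7 of the 8 inputs are extreme points: [0, 1, 2, 3, 4, 5, 6].

Triangle areas on the boundary:
  f1: (p0, p3, p6) → 144.8156
  f2: (p4, p0, p6) → 44.3718
  f3: (p4, p1, p6) → 48.2823
  f4: (p5, p3, p6) → 29.5481
  f5: (p5, p1, p6) → 37.2067
  f6: (p5, p1, p3) → 32.4562
  f7: (p2, p0, p3) → 39.5915
  f8: (p2, p1, p3) → 66.7039
  f9: (p2, p4, p0) → 32.9866
  f10: (p2, p4, p1) → 42.1813
Σ area = 518.144

Euler: V−E+F = 7−15+10 = 2.
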